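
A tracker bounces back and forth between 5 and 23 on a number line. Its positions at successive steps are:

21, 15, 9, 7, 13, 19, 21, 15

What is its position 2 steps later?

The value reflects between 5 and 23, moving 6 per step.
  step 8: 15 → 9
  step 9: 9 → 7

7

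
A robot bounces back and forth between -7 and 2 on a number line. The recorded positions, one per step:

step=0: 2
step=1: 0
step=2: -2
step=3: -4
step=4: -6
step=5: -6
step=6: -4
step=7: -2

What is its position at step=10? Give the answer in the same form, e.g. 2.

The value travels 2 per step and bounces off the walls at -7 and 2.
  step 8: -2 → 0
  step 9: 0 → 2
  step 10: 2 → 0

0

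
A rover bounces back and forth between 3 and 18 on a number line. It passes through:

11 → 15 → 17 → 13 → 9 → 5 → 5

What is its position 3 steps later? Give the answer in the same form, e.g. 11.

17

The value travels 4 per step and bounces off the walls at 3 and 18.
  step 7: 5 → 9
  step 8: 9 → 13
  step 9: 13 → 17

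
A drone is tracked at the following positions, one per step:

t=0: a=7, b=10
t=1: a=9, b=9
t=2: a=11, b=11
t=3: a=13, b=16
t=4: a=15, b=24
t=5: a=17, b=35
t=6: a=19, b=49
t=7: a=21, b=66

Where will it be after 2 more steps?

First differences are (+2, -1), (+2, +2), (+2, +5), (+2, +8), (+2, +11), (+2, +14), (+2, +17); their common second difference is (+0, +3) (constant acceleration).
step 8: a=21, b=66 + (+2, +20) → a=23, b=86
step 9: a=23, b=86 + (+2, +23) → a=25, b=109

a=25, b=109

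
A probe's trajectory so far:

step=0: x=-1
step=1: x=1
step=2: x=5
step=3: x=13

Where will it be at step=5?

x=61

Consecutive displacements +2, +4, +8 scale by a factor of 2 each step.
step 4: 13 + 16 → x=29
step 5: 29 + 32 → x=61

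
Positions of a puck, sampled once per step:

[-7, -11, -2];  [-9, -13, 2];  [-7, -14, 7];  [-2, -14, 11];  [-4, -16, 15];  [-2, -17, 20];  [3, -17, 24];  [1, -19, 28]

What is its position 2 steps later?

Differencing gives [-2, -2, +4], [+2, -1, +5], [+5, +0, +4], [-2, -2, +4], [+2, -1, +5], [+5, +0, +4], [-2, -2, +4]. This is the pattern [-2, -2, +4], [+2, -1, +5], [+5, +0, +4] repeated.
step 8: apply [+2, -1, +5] → [3, -20, 33]
step 9: apply [+5, +0, +4] → [8, -20, 37]

[8, -20, 37]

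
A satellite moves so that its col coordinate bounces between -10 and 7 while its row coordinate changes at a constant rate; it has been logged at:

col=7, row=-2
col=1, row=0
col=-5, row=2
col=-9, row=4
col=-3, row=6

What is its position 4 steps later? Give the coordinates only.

The col coordinate travels 6 per step and bounces off the walls at -10 and 7.
  step 5: -3 → 3
  step 6: 3 → 5
  step 7: 5 → -1
  step 8: -1 → -7
The row coordinate changes by +2 each step: at step 8 it is 14.

col=-7, row=14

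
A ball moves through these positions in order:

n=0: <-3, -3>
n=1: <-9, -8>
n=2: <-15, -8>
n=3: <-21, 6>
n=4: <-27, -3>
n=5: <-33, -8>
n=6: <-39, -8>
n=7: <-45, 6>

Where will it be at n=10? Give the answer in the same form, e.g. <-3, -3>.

The first coordinate changes by -6 each step, so at step 10 it is -3 + 10·(-6) = -63.
The second coordinate repeats the cycle [-3, -8, -8, 6] with period 4; step 10 mod 4 = 2, giving -8.

<-63, -8>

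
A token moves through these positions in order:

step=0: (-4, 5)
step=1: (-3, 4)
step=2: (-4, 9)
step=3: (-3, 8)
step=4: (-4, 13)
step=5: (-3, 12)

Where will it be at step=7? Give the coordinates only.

(-3, 16)

The moves between consecutive positions are (+1, -1), (-1, +5), (+1, -1), (-1, +5), (+1, -1); they repeat the 2-cycle [(+1, -1), (-1, +5)].
step 6: apply (-1, +5) → (-4, 17)
step 7: apply (+1, -1) → (-3, 16)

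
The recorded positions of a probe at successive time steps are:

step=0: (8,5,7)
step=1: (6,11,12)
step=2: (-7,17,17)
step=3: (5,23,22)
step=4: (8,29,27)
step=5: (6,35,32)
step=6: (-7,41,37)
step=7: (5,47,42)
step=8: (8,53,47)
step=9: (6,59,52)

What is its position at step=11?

(5,71,62)

The first coordinate repeats the cycle [8, 6, -7, 5] with period 4; step 11 mod 4 = 3, giving 5.
The second coordinate changes by +6 each step, so at step 11 it is 5 + 11·(6) = 71.
The third coordinate changes by +5 each step, so at step 11 it is 7 + 11·(5) = 62.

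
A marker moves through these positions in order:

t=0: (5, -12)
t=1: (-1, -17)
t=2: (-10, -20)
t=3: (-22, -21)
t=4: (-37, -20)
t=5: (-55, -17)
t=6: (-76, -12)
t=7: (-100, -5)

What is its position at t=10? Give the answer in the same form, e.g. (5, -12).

(-190, 28)

Successive displacements: (-6, -5), (-9, -3), (-12, -1), (-15, +1), (-18, +3), (-21, +5), (-24, +7) — each changes by (-3, +2).
step 8: (-100, -5) + (-27, +9) → (-127, 4)
step 9: (-127, 4) + (-30, +11) → (-157, 15)
step 10: (-157, 15) + (-33, +13) → (-190, 28)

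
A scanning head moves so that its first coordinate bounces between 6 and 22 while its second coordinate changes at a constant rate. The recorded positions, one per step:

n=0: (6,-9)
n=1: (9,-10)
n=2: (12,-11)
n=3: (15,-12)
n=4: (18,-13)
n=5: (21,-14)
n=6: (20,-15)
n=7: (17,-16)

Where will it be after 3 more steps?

The first coordinate reflects between 6 and 22, moving 3 per step.
  step 8: 17 → 14
  step 9: 14 → 11
  step 10: 11 → 8
The second coordinate changes by -1 each step: at step 10 it is -19.

(8,-19)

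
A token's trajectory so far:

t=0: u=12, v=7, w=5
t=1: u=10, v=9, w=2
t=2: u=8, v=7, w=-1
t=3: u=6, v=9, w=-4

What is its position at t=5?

u=2, v=9, w=-10

The u coordinate changes by -2 each step, so at step 5 it is 12 + 5·(-2) = 2.
The v coordinate repeats the cycle [7, 9] with period 2; step 5 mod 2 = 1, giving 9.
The w coordinate changes by -3 each step, so at step 5 it is 5 + 5·(-3) = -10.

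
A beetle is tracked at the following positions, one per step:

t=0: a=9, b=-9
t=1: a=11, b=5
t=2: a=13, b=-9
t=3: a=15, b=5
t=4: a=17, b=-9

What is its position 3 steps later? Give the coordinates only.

A: linear, +2 per step → 23 at step 7.
B: cycles through -9, 5 every 2 steps. Step 7 lands at position 1 of the cycle → 5.

a=23, b=5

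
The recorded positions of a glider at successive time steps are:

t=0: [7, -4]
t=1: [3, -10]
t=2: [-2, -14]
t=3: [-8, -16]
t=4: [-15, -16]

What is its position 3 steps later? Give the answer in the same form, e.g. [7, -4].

Taking differences between consecutive positions: [-4, -6], [-5, -4], [-6, -2], [-7, +0]. These grow by [-1, +2] each step.
step 5: [-15, -16] + [-8, +2] → [-23, -14]
step 6: [-23, -14] + [-9, +4] → [-32, -10]
step 7: [-32, -10] + [-10, +6] → [-42, -4]

[-42, -4]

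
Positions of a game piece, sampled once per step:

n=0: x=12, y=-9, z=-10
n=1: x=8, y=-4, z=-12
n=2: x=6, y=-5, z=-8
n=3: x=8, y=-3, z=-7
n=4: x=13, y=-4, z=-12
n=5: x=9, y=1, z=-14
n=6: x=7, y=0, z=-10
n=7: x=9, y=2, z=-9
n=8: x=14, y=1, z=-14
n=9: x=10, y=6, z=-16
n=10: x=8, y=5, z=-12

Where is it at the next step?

x=10, y=7, z=-11

Step-to-step displacements: (-4, +5, -2), (-2, -1, +4), (+2, +2, +1), (+5, -1, -5), (-4, +5, -2), (-2, -1, +4), (+2, +2, +1), (+5, -1, -5), (-4, +5, -2), (-2, -1, +4) — a repeating cycle of length 4.
step 11: apply (+2, +2, +1) → x=10, y=7, z=-11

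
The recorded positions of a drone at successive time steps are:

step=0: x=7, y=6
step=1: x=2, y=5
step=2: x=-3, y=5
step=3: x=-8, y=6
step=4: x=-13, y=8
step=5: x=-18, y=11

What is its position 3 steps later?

Successive displacements: (-5, -1), (-5, +0), (-5, +1), (-5, +2), (-5, +3) — each changes by (+0, +1).
step 6: x=-18, y=11 + (-5, +4) → x=-23, y=15
step 7: x=-23, y=15 + (-5, +5) → x=-28, y=20
step 8: x=-28, y=20 + (-5, +6) → x=-33, y=26

x=-33, y=26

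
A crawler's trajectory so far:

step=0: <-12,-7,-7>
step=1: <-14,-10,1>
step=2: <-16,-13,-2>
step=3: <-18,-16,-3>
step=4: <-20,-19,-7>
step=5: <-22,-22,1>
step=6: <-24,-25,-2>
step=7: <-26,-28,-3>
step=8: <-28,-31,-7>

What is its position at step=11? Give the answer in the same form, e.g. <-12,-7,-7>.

The first coordinate changes by -2 each step, so at step 11 it is -12 + 11·(-2) = -34.
The second coordinate changes by -3 each step, so at step 11 it is -7 + 11·(-3) = -40.
The third coordinate repeats the cycle [-7, 1, -2, -3] with period 4; step 11 mod 4 = 3, giving -3.

<-34,-40,-3>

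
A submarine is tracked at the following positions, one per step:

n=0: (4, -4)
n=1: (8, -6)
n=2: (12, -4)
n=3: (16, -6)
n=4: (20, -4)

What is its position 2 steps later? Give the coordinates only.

The first coordinate changes by +4 each step, so at step 6 it is 4 + 6·(4) = 28.
The second coordinate repeats the cycle [-4, -6] with period 2; step 6 mod 2 = 0, giving -4.

(28, -4)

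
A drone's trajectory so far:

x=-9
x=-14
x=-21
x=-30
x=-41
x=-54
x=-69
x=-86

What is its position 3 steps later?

First differences are -5, -7, -9, -11, -13, -15, -17; their common second difference is -2 (constant acceleration).
step 8: -86 − 19 → x=-105
step 9: -105 − 21 → x=-126
step 10: -126 − 23 → x=-149

x=-149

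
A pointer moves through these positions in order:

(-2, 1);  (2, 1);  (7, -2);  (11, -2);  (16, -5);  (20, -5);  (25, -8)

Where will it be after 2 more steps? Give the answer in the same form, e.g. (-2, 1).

Step-to-step displacements: (+4, +0), (+5, -3), (+4, +0), (+5, -3), (+4, +0), (+5, -3) — a repeating cycle of length 2.
step 7: apply (+4, +0) → (29, -8)
step 8: apply (+5, -3) → (34, -11)

(34, -11)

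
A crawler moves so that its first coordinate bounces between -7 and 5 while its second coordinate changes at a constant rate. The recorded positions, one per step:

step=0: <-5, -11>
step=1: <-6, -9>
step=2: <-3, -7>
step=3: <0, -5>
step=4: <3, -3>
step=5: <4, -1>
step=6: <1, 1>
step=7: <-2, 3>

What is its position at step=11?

<0, 11>

The first coordinate reflects between -7 and 5, moving 3 per step.
  step 8: -2 → -5
  step 9: -5 → -6
  step 10: -6 → -3
  step 11: -3 → 0
The second coordinate changes by +2 each step: at step 11 it is 11.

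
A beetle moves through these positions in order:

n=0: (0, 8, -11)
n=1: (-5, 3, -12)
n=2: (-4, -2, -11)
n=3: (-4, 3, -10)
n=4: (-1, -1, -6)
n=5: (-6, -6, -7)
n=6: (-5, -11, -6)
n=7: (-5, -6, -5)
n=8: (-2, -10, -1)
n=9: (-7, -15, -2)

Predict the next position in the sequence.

The moves between consecutive positions are (-5, -5, -1), (+1, -5, +1), (+0, +5, +1), (+3, -4, +4), (-5, -5, -1), (+1, -5, +1), (+0, +5, +1), (+3, -4, +4), (-5, -5, -1); they repeat the 4-cycle [(-5, -5, -1), (+1, -5, +1), (+0, +5, +1), (+3, -4, +4)].
step 10: apply (+1, -5, +1) → (-6, -20, -1)

(-6, -20, -1)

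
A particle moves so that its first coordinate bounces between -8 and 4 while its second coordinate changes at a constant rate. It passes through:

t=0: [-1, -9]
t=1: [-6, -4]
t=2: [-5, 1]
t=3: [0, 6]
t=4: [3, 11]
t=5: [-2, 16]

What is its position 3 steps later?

The first coordinate reflects between -8 and 4, moving 5 per step.
  step 6: -2 → -7
  step 7: -7 → -4
  step 8: -4 → 1
The second coordinate changes by +5 each step: at step 8 it is 31.

[1, 31]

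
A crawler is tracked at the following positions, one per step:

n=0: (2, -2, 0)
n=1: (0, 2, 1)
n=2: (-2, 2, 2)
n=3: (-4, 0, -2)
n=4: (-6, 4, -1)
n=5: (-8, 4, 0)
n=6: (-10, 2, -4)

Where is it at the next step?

Step-to-step displacements: (-2, +4, +1), (-2, +0, +1), (-2, -2, -4), (-2, +4, +1), (-2, +0, +1), (-2, -2, -4) — a repeating cycle of length 3.
step 7: apply (-2, +4, +1) → (-12, 6, -3)

(-12, 6, -3)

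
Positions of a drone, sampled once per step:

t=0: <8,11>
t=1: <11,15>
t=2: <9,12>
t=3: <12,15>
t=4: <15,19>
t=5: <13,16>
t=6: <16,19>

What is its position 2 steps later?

<17,20>

Step-to-step displacements: <+3,+4>, <-2,-3>, <+3,+3>, <+3,+4>, <-2,-3>, <+3,+3> — a repeating cycle of length 3.
step 7: apply <+3,+4> → <19,23>
step 8: apply <-2,-3> → <17,20>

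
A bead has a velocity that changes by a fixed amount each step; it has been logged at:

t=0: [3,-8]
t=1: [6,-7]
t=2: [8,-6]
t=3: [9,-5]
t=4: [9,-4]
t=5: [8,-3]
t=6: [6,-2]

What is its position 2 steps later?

Successive displacements: [+3,+1], [+2,+1], [+1,+1], [+0,+1], [-1,+1], [-2,+1] — each changes by [-1,+0].
step 7: [6,-2] + [-3,+1] → [3,-1]
step 8: [3,-1] + [-4,+1] → [-1,0]

[-1,0]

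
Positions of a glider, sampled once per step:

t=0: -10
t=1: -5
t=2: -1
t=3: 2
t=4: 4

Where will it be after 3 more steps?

Successive displacements: +5, +4, +3, +2 — each changes by -1.
step 5: 4 + 1 → 5
step 6: 5 + 0 → 5
step 7: 5 − 1 → 4

4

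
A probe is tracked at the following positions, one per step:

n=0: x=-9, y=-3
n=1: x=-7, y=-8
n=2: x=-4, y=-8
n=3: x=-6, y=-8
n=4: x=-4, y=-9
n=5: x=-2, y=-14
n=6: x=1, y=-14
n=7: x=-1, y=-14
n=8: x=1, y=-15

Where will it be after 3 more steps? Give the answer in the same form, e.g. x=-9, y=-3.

Differencing gives (+2, -5), (+3, +0), (-2, +0), (+2, -1), (+2, -5), (+3, +0), (-2, +0), (+2, -1). This is the pattern (+2, -5), (+3, +0), (-2, +0), (+2, -1) repeated.
step 9: apply (+2, -5) → x=3, y=-20
step 10: apply (+3, +0) → x=6, y=-20
step 11: apply (-2, +0) → x=4, y=-20

x=4, y=-20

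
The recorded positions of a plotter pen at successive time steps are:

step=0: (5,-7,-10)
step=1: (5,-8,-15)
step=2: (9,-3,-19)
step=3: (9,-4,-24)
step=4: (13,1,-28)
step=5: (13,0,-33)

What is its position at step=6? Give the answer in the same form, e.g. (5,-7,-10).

(17,5,-37)

Differencing gives (+0,-1,-5), (+4,+5,-4), (+0,-1,-5), (+4,+5,-4), (+0,-1,-5). This is the pattern (+0,-1,-5), (+4,+5,-4) repeated.
step 6: apply (+4,+5,-4) → (17,5,-37)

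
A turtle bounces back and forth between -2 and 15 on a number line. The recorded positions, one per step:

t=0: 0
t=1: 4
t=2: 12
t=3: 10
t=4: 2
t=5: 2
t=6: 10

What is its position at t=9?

0

The value reflects between -2 and 15, moving 8 per step.
  step 7: 10 → 12
  step 8: 12 → 4
  step 9: 4 → 0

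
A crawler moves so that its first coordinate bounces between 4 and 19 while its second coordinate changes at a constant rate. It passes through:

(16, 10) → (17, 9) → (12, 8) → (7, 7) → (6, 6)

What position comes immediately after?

(11, 5)

The first coordinate travels 5 per step and bounces off the walls at 4 and 19.
  step 5: 6 → 11
The second coordinate changes by -1 each step: at step 5 it is 5.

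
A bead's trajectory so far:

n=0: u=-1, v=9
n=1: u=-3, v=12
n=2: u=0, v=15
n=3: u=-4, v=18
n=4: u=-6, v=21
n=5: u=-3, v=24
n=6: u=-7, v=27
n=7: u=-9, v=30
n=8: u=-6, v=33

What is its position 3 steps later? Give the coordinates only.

The moves between consecutive positions are (-2, +3), (+3, +3), (-4, +3), (-2, +3), (+3, +3), (-4, +3), (-2, +3), (+3, +3); they repeat the 3-cycle [(-2, +3), (+3, +3), (-4, +3)].
step 9: apply (-4, +3) → u=-10, v=36
step 10: apply (-2, +3) → u=-12, v=39
step 11: apply (+3, +3) → u=-9, v=42

u=-9, v=42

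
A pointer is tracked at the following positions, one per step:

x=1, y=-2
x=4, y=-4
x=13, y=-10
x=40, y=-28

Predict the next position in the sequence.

The jumps are (+3, -2), (+9, -6), (+27, -18) — a geometric progression with ratio 3.
step 4: x=40, y=-28 + (+81, -54) → x=121, y=-82

x=121, y=-82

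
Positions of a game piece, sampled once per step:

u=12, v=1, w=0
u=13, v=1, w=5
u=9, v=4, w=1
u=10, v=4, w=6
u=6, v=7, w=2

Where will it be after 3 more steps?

The moves between consecutive positions are (+1,+0,+5), (-4,+3,-4), (+1,+0,+5), (-4,+3,-4); they repeat the 2-cycle [(+1,+0,+5), (-4,+3,-4)].
step 5: apply (+1,+0,+5) → u=7, v=7, w=7
step 6: apply (-4,+3,-4) → u=3, v=10, w=3
step 7: apply (+1,+0,+5) → u=4, v=10, w=8

u=4, v=10, w=8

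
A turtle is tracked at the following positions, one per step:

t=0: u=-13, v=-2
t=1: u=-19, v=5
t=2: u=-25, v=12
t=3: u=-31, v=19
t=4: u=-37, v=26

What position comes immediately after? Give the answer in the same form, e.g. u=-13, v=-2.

u=-43, v=33

Constant displacement of (-6, +7) per step.
step 5: u=-37, v=26 + (-6, +7) → u=-43, v=33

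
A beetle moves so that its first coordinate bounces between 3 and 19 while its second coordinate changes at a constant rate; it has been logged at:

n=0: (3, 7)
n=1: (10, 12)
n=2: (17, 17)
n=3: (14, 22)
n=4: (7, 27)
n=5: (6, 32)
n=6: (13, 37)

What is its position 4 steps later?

The first coordinate reflects between 3 and 19, moving 7 per step.
  step 7: 13 → 18
  step 8: 18 → 11
  step 9: 11 → 4
  step 10: 4 → 9
The second coordinate changes by +5 each step: at step 10 it is 57.

(9, 57)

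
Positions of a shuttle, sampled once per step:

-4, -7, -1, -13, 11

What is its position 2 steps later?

59

The jumps are -3, +6, -12, +24 — a geometric progression with ratio -2.
step 5: 11 − 48 → -37
step 6: -37 + 96 → 59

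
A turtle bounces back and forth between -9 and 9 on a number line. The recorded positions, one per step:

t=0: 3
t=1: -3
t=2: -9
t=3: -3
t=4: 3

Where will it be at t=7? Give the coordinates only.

-3

The value travels 6 per step and bounces off the walls at -9 and 9.
  step 5: 3 → 9
  step 6: 9 → 3
  step 7: 3 → -3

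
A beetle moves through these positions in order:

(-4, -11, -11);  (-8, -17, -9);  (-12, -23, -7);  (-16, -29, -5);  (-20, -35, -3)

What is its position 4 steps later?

(-36, -59, 5)

Each step adds (-4, -6, +2) to the position.
step 5: (-20, -35, -3) + (-4, -6, +2) → (-24, -41, -1)
step 6: (-24, -41, -1) + (-4, -6, +2) → (-28, -47, 1)
step 7: (-28, -47, 1) + (-4, -6, +2) → (-32, -53, 3)
step 8: (-32, -53, 3) + (-4, -6, +2) → (-36, -59, 5)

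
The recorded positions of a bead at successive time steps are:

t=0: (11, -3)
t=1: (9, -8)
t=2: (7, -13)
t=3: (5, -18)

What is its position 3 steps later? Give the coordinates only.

(-1, -33)

The position changes by (-2, -5) every step.
step 4: (5, -18) + (-2, -5) → (3, -23)
step 5: (3, -23) + (-2, -5) → (1, -28)
step 6: (1, -28) + (-2, -5) → (-1, -33)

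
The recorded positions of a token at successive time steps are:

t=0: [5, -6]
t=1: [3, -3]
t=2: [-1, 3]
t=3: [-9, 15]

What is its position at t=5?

[-57, 87]

The jumps are [-2, +3], [-4, +6], [-8, +12] — a geometric progression with ratio 2.
step 4: [-9, 15] + [-16, +24] → [-25, 39]
step 5: [-25, 39] + [-32, +48] → [-57, 87]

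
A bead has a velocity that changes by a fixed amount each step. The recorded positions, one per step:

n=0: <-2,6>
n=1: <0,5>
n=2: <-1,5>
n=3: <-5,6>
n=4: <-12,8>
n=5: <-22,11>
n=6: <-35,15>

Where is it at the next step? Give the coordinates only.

Successive displacements: <+2,-1>, <-1,+0>, <-4,+1>, <-7,+2>, <-10,+3>, <-13,+4> — each changes by <-3,+1>.
step 7: <-35,15> + <-16,+5> → <-51,20>

<-51,20>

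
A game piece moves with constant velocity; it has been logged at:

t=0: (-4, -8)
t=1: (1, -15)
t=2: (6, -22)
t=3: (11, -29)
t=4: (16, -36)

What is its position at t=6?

Constant displacement of (+5, -7) per step.
step 5: (16, -36) + (+5, -7) → (21, -43)
step 6: (21, -43) + (+5, -7) → (26, -50)

(26, -50)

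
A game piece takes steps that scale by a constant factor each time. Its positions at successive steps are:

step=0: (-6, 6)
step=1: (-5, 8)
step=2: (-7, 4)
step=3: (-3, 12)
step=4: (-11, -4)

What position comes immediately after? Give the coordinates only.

(5, 28)

Step-to-step displacements: (+1, +2), (-2, -4), (+4, +8), (-8, -16); each is -2× the previous.
step 5: (-11, -4) + (+16, +32) → (5, 28)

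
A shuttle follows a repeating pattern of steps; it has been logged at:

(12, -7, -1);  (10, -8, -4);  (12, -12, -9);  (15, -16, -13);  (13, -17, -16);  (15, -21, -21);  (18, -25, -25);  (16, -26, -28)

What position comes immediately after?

The moves between consecutive positions are (-2, -1, -3), (+2, -4, -5), (+3, -4, -4), (-2, -1, -3), (+2, -4, -5), (+3, -4, -4), (-2, -1, -3); they repeat the 3-cycle [(-2, -1, -3), (+2, -4, -5), (+3, -4, -4)].
step 8: apply (+2, -4, -5) → (18, -30, -33)

(18, -30, -33)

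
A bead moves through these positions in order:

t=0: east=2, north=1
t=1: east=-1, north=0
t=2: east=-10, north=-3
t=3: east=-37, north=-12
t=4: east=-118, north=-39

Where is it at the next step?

east=-361, north=-120

The jumps are (-3, -1), (-9, -3), (-27, -9), (-81, -27) — a geometric progression with ratio 3.
step 5: east=-118, north=-39 + (-243, -81) → east=-361, north=-120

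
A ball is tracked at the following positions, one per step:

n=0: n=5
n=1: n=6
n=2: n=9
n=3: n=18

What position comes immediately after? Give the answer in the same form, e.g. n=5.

n=45

The jumps are +1, +3, +9 — a geometric progression with ratio 3.
step 4: 18 + 27 → n=45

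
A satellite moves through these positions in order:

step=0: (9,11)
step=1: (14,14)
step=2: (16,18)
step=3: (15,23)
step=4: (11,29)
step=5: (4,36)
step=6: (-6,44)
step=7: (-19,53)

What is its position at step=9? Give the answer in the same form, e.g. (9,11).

(-54,74)

Taking differences between consecutive positions: (+5,+3), (+2,+4), (-1,+5), (-4,+6), (-7,+7), (-10,+8), (-13,+9). These grow by (-3,+1) each step.
step 8: (-19,53) + (-16,+10) → (-35,63)
step 9: (-35,63) + (-19,+11) → (-54,74)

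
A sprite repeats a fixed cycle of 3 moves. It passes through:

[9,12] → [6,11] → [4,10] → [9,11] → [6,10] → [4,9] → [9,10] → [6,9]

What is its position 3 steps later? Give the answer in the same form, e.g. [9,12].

Step-to-step displacements: [-3,-1], [-2,-1], [+5,+1], [-3,-1], [-2,-1], [+5,+1], [-3,-1] — a repeating cycle of length 3.
step 8: apply [-2,-1] → [4,8]
step 9: apply [+5,+1] → [9,9]
step 10: apply [-3,-1] → [6,8]

[6,8]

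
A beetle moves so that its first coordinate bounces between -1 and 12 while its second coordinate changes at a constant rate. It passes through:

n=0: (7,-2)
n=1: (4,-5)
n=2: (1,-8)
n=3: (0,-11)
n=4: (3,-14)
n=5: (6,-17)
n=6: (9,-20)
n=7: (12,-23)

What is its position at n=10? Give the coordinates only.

(3,-32)

The first coordinate reflects between -1 and 12, moving 3 per step.
  step 8: 12 → 9
  step 9: 9 → 6
  step 10: 6 → 3
The second coordinate changes by -3 each step: at step 10 it is -32.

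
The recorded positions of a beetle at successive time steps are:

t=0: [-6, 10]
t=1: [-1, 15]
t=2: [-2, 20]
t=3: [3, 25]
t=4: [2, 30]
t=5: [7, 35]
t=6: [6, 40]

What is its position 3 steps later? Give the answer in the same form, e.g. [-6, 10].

Step-to-step displacements: [+5, +5], [-1, +5], [+5, +5], [-1, +5], [+5, +5], [-1, +5] — a repeating cycle of length 2.
step 7: apply [+5, +5] → [11, 45]
step 8: apply [-1, +5] → [10, 50]
step 9: apply [+5, +5] → [15, 55]

[15, 55]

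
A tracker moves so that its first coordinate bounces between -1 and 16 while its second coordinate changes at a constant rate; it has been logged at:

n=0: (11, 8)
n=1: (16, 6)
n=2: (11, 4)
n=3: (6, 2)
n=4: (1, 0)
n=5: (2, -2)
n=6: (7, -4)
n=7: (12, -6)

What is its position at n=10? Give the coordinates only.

(5, -12)

The first coordinate travels 5 per step and bounces off the walls at -1 and 16.
  step 8: 12 → 15
  step 9: 15 → 10
  step 10: 10 → 5
The second coordinate changes by -2 each step: at step 10 it is -12.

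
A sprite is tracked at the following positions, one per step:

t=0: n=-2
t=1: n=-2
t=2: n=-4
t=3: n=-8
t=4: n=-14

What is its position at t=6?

Successive displacements: +0, -2, -4, -6 — each changes by -2.
step 5: -14 − 8 → n=-22
step 6: -22 − 10 → n=-32

n=-32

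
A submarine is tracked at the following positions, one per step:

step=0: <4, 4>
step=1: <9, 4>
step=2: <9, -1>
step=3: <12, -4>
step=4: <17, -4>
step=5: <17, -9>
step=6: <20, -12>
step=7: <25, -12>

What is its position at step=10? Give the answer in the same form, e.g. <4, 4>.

The moves between consecutive positions are <+5, +0>, <+0, -5>, <+3, -3>, <+5, +0>, <+0, -5>, <+3, -3>, <+5, +0>; they repeat the 3-cycle [<+5, +0>, <+0, -5>, <+3, -3>].
step 8: apply <+0, -5> → <25, -17>
step 9: apply <+3, -3> → <28, -20>
step 10: apply <+5, +0> → <33, -20>

<33, -20>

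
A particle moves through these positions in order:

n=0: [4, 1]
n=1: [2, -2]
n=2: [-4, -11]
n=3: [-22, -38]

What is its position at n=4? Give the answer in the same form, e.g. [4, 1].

[-76, -119]

Consecutive displacements [-2, -3], [-6, -9], [-18, -27] scale by a factor of 3 each step.
step 4: [-22, -38] + [-54, -81] → [-76, -119]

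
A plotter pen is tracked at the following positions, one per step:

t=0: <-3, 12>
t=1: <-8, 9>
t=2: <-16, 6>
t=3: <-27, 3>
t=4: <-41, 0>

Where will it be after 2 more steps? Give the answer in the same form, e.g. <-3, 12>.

First differences are <-5, -3>, <-8, -3>, <-11, -3>, <-14, -3>; their common second difference is <-3, +0> (constant acceleration).
step 5: <-41, 0> + <-17, -3> → <-58, -3>
step 6: <-58, -3> + <-20, -3> → <-78, -6>

<-78, -6>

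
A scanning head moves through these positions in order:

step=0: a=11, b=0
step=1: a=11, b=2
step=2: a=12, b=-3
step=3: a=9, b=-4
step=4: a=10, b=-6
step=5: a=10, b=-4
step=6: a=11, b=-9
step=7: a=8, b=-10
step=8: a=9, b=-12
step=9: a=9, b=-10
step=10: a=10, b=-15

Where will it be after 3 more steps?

a=8, b=-16

Differencing gives (+0, +2), (+1, -5), (-3, -1), (+1, -2), (+0, +2), (+1, -5), (-3, -1), (+1, -2), (+0, +2), (+1, -5). This is the pattern (+0, +2), (+1, -5), (-3, -1), (+1, -2) repeated.
step 11: apply (-3, -1) → a=7, b=-16
step 12: apply (+1, -2) → a=8, b=-18
step 13: apply (+0, +2) → a=8, b=-16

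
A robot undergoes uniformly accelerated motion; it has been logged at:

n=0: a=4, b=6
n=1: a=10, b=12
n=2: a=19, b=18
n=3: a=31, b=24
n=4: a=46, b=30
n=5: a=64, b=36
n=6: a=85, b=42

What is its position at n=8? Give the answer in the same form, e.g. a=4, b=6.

First differences are (+6, +6), (+9, +6), (+12, +6), (+15, +6), (+18, +6), (+21, +6); their common second difference is (+3, +0) (constant acceleration).
step 7: a=85, b=42 + (+24, +6) → a=109, b=48
step 8: a=109, b=48 + (+27, +6) → a=136, b=54

a=136, b=54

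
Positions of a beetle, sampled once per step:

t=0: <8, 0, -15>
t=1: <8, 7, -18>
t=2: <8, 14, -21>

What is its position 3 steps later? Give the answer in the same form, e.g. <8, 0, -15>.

Each step adds <+0, +7, -3> to the position.
step 3: <8, 14, -21> + <+0, +7, -3> → <8, 21, -24>
step 4: <8, 21, -24> + <+0, +7, -3> → <8, 28, -27>
step 5: <8, 28, -27> + <+0, +7, -3> → <8, 35, -30>

<8, 35, -30>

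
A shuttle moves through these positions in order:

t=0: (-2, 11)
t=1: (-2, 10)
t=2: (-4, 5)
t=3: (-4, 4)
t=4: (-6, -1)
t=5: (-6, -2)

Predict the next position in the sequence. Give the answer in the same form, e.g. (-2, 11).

The moves between consecutive positions are (+0, -1), (-2, -5), (+0, -1), (-2, -5), (+0, -1); they repeat the 2-cycle [(+0, -1), (-2, -5)].
step 6: apply (-2, -5) → (-8, -7)

(-8, -7)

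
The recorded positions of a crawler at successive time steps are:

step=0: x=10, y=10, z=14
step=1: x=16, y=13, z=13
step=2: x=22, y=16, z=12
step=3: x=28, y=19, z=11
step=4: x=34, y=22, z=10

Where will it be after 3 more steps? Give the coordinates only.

Constant displacement of (+6, +3, -1) per step.
step 5: x=34, y=22, z=10 + (+6, +3, -1) → x=40, y=25, z=9
step 6: x=40, y=25, z=9 + (+6, +3, -1) → x=46, y=28, z=8
step 7: x=46, y=28, z=8 + (+6, +3, -1) → x=52, y=31, z=7

x=52, y=31, z=7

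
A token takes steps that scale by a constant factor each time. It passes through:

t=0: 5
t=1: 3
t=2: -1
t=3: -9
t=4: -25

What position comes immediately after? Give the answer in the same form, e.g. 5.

-57

The jumps are -2, -4, -8, -16 — a geometric progression with ratio 2.
step 5: -25 − 32 → -57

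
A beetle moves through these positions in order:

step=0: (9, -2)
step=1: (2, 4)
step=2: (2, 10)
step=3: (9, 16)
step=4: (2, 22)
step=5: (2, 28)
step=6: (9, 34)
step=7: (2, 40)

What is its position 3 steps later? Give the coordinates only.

(2, 58)

First: cycles through 9, 2, 2 every 3 steps. Step 10 lands at position 1 of the cycle → 2.
Second: linear, +6 per step → 58 at step 10.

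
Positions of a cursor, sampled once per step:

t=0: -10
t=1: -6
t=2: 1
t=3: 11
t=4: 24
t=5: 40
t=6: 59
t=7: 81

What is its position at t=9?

Successive displacements: +4, +7, +10, +13, +16, +19, +22 — each changes by +3.
step 8: 81 + 25 → 106
step 9: 106 + 28 → 134

134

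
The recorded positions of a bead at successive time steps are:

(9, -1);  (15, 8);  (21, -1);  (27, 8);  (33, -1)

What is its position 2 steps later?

First: linear, +6 per step → 45 at step 6.
Second: cycles through -1, 8 every 2 steps. Step 6 lands at position 0 of the cycle → -1.

(45, -1)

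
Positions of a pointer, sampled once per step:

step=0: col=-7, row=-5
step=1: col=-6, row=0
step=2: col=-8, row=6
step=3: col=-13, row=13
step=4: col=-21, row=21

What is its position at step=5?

col=-32, row=30

Successive displacements: (+1, +5), (-2, +6), (-5, +7), (-8, +8) — each changes by (-3, +1).
step 5: col=-21, row=21 + (-11, +9) → col=-32, row=30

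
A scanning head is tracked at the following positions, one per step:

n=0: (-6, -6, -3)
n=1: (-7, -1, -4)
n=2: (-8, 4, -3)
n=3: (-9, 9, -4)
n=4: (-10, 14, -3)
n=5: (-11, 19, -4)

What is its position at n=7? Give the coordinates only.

(-13, 29, -4)

The first coordinate changes by -1 each step, so at step 7 it is -6 + 7·(-1) = -13.
The second coordinate changes by +5 each step, so at step 7 it is -6 + 7·(5) = 29.
The third coordinate repeats the cycle [-3, -4] with period 2; step 7 mod 2 = 1, giving -4.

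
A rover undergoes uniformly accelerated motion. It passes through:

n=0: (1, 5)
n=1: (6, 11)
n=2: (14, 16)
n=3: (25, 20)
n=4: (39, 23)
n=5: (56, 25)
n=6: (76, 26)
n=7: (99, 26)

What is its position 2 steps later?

Taking differences between consecutive positions: (+5, +6), (+8, +5), (+11, +4), (+14, +3), (+17, +2), (+20, +1), (+23, +0). These grow by (+3, -1) each step.
step 8: (99, 26) + (+26, -1) → (125, 25)
step 9: (125, 25) + (+29, -2) → (154, 23)

(154, 23)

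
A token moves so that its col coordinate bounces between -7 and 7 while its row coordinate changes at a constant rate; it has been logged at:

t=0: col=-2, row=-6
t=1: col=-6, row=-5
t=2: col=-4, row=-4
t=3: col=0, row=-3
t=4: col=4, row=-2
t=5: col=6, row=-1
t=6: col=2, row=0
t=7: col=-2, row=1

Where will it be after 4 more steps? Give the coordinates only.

col=4, row=5

The col coordinate travels 4 per step and bounces off the walls at -7 and 7.
  step 8: -2 → -6
  step 9: -6 → -4
  step 10: -4 → 0
  step 11: 0 → 4
The row coordinate changes by +1 each step: at step 11 it is 5.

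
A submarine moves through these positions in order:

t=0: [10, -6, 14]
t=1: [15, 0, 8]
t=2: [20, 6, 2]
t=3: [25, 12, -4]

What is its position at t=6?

[40, 30, -22]

Constant displacement of [+5, +6, -6] per step.
step 4: [25, 12, -4] + [+5, +6, -6] → [30, 18, -10]
step 5: [30, 18, -10] + [+5, +6, -6] → [35, 24, -16]
step 6: [35, 24, -16] + [+5, +6, -6] → [40, 30, -22]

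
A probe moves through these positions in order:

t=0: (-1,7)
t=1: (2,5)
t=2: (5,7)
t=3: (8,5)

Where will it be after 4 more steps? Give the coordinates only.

First: linear, +3 per step → 20 at step 7.
Second: cycles through 7, 5 every 2 steps. Step 7 lands at position 1 of the cycle → 5.

(20,5)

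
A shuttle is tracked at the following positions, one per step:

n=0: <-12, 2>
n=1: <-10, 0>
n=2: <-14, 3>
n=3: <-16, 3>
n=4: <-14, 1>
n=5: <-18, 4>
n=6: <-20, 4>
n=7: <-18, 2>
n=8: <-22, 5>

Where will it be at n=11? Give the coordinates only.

<-26, 6>

The moves between consecutive positions are <+2, -2>, <-4, +3>, <-2, +0>, <+2, -2>, <-4, +3>, <-2, +0>, <+2, -2>, <-4, +3>; they repeat the 3-cycle [<+2, -2>, <-4, +3>, <-2, +0>].
step 9: apply <-2, +0> → <-24, 5>
step 10: apply <+2, -2> → <-22, 3>
step 11: apply <-4, +3> → <-26, 6>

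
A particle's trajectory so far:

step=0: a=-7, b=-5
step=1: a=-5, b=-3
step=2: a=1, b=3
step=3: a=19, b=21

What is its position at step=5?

a=235, b=237

The jumps are (+2, +2), (+6, +6), (+18, +18) — a geometric progression with ratio 3.
step 4: a=19, b=21 + (+54, +54) → a=73, b=75
step 5: a=73, b=75 + (+162, +162) → a=235, b=237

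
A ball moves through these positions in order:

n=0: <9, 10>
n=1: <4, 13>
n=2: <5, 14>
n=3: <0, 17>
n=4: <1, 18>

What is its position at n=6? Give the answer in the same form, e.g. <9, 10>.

<-3, 22>

The moves between consecutive positions are <-5, +3>, <+1, +1>, <-5, +3>, <+1, +1>; they repeat the 2-cycle [<-5, +3>, <+1, +1>].
step 5: apply <-5, +3> → <-4, 21>
step 6: apply <+1, +1> → <-3, 22>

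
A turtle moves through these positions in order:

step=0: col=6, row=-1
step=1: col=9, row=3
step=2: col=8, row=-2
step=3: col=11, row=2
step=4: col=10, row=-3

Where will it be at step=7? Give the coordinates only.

Step-to-step displacements: (+3, +4), (-1, -5), (+3, +4), (-1, -5) — a repeating cycle of length 2.
step 5: apply (+3, +4) → col=13, row=1
step 6: apply (-1, -5) → col=12, row=-4
step 7: apply (+3, +4) → col=15, row=0

col=15, row=0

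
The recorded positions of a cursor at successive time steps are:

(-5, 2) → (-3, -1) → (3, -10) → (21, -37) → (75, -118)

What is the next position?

(237, -361)

Consecutive displacements (+2, -3), (+6, -9), (+18, -27), (+54, -81) scale by a factor of 3 each step.
step 5: (75, -118) + (+162, -243) → (237, -361)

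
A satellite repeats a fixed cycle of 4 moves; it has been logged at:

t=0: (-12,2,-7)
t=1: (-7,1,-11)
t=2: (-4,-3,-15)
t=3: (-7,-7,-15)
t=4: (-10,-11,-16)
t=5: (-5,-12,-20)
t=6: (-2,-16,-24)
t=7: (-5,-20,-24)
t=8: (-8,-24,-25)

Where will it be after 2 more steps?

Differencing gives (+5,-1,-4), (+3,-4,-4), (-3,-4,+0), (-3,-4,-1), (+5,-1,-4), (+3,-4,-4), (-3,-4,+0), (-3,-4,-1). This is the pattern (+5,-1,-4), (+3,-4,-4), (-3,-4,+0), (-3,-4,-1) repeated.
step 9: apply (+5,-1,-4) → (-3,-25,-29)
step 10: apply (+3,-4,-4) → (0,-29,-33)

(0,-29,-33)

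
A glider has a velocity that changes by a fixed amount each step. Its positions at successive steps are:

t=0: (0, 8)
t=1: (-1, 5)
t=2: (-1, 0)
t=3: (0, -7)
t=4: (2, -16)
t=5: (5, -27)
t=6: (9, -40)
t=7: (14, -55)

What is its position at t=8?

(20, -72)

Taking differences between consecutive positions: (-1, -3), (+0, -5), (+1, -7), (+2, -9), (+3, -11), (+4, -13), (+5, -15). These grow by (+1, -2) each step.
step 8: (14, -55) + (+6, -17) → (20, -72)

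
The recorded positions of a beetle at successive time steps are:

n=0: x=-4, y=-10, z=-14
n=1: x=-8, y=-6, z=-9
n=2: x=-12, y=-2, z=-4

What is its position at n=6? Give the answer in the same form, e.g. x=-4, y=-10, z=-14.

Constant displacement of (-4, +4, +5) per step.
step 3: x=-12, y=-2, z=-4 + (-4, +4, +5) → x=-16, y=2, z=1
step 4: x=-16, y=2, z=1 + (-4, +4, +5) → x=-20, y=6, z=6
step 5: x=-20, y=6, z=6 + (-4, +4, +5) → x=-24, y=10, z=11
step 6: x=-24, y=10, z=11 + (-4, +4, +5) → x=-28, y=14, z=16

x=-28, y=14, z=16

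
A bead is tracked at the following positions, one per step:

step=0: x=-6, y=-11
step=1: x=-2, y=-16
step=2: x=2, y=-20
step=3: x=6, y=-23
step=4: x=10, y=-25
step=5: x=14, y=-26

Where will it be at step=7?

x=22, y=-25

First differences are (+4,-5), (+4,-4), (+4,-3), (+4,-2), (+4,-1); their common second difference is (+0,+1) (constant acceleration).
step 6: x=14, y=-26 + (+4,+0) → x=18, y=-26
step 7: x=18, y=-26 + (+4,+1) → x=22, y=-25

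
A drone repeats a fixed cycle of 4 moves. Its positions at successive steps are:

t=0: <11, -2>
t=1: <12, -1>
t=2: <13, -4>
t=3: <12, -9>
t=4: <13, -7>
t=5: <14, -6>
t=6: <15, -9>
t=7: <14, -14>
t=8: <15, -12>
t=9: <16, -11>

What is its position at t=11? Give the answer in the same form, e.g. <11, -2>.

Step-to-step displacements: <+1, +1>, <+1, -3>, <-1, -5>, <+1, +2>, <+1, +1>, <+1, -3>, <-1, -5>, <+1, +2>, <+1, +1> — a repeating cycle of length 4.
step 10: apply <+1, -3> → <17, -14>
step 11: apply <-1, -5> → <16, -19>

<16, -19>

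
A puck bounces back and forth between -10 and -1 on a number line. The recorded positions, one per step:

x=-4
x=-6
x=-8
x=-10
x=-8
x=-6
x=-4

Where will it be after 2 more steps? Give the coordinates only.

The value travels 2 per step and bounces off the walls at -10 and -1.
  step 7: -4 → -2
  step 8: -2 → -2

x=-2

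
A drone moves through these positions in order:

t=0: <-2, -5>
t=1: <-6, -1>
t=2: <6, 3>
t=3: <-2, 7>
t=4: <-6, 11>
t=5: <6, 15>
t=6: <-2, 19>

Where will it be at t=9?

<-2, 31>

First: cycles through -2, -6, 6 every 3 steps. Step 9 lands at position 0 of the cycle → -2.
Second: linear, +4 per step → 31 at step 9.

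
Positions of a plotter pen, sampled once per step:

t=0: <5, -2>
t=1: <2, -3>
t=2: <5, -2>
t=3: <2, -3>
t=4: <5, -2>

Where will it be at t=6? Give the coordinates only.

<5, -2>

The jumps are <-3, -1>, <+3, +1>, <-3, -1>, <+3, +1> — a geometric progression with ratio -1.
step 5: <5, -2> + <-3, -1> → <2, -3>
step 6: <2, -3> + <+3, +1> → <5, -2>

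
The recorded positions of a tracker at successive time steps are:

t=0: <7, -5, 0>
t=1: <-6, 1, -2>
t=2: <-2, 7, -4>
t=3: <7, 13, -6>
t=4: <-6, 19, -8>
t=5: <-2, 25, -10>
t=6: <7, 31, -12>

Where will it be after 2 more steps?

First: cycles through 7, -6, -2 every 3 steps. Step 8 lands at position 2 of the cycle → -2.
Second: linear, +6 per step → 43 at step 8.
Third: linear, -2 per step → -16 at step 8.

<-2, 43, -16>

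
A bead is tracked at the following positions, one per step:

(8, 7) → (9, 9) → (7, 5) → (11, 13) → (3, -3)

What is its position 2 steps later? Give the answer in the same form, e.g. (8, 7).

The jumps are (+1, +2), (-2, -4), (+4, +8), (-8, -16) — a geometric progression with ratio -2.
step 5: (3, -3) + (+16, +32) → (19, 29)
step 6: (19, 29) + (-32, -64) → (-13, -35)

(-13, -35)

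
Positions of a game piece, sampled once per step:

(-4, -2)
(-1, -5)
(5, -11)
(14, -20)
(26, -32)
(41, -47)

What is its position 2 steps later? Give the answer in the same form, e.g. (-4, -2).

(80, -86)

Taking differences between consecutive positions: (+3, -3), (+6, -6), (+9, -9), (+12, -12), (+15, -15). These grow by (+3, -3) each step.
step 6: (41, -47) + (+18, -18) → (59, -65)
step 7: (59, -65) + (+21, -21) → (80, -86)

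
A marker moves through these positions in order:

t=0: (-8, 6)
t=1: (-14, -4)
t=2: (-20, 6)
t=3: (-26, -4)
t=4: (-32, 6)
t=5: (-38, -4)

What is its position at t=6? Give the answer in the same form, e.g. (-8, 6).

(-44, 6)

First: linear, -6 per step → -44 at step 6.
Second: cycles through 6, -4 every 2 steps. Step 6 lands at position 0 of the cycle → 6.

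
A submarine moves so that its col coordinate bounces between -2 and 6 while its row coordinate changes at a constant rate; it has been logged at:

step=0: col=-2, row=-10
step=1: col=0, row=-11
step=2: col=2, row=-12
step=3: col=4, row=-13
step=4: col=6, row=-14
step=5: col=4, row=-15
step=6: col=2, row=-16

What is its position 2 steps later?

col=-2, row=-18

The col coordinate travels 2 per step and bounces off the walls at -2 and 6.
  step 7: 2 → 0
  step 8: 0 → -2
The row coordinate changes by -1 each step: at step 8 it is -18.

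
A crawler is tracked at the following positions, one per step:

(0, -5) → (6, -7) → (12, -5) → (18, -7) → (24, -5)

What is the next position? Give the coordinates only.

First: linear, +6 per step → 30 at step 5.
Second: cycles through -5, -7 every 2 steps. Step 5 lands at position 1 of the cycle → -7.

(30, -7)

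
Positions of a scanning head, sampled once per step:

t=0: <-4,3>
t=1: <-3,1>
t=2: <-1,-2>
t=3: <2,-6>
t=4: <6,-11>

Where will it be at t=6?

Successive displacements: <+1,-2>, <+2,-3>, <+3,-4>, <+4,-5> — each changes by <+1,-1>.
step 5: <6,-11> + <+5,-6> → <11,-17>
step 6: <11,-17> + <+6,-7> → <17,-24>

<17,-24>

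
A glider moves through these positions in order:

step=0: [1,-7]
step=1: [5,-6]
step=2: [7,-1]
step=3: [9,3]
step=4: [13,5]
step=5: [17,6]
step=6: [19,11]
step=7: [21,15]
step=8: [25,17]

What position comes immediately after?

[29,18]

Differencing gives [+4,+1], [+2,+5], [+2,+4], [+4,+2], [+4,+1], [+2,+5], [+2,+4], [+4,+2]. This is the pattern [+4,+1], [+2,+5], [+2,+4], [+4,+2] repeated.
step 9: apply [+4,+1] → [29,18]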